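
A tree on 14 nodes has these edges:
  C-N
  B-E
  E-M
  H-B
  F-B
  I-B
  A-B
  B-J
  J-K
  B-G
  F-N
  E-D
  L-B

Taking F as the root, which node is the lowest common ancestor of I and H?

Path I→root: I B F; path H→root: H B F.
First common node: B.

B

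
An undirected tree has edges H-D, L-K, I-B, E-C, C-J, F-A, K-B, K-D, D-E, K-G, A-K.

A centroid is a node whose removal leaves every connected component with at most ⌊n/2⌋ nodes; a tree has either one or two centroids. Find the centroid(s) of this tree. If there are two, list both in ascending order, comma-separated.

Removing K splits the tree into components of sizes 5, 2, 2, 1, 1; the largest is 5 ≤ ⌊12/2⌋ = 6.
No neighbour of K does as well, so K is the unique centroid.

K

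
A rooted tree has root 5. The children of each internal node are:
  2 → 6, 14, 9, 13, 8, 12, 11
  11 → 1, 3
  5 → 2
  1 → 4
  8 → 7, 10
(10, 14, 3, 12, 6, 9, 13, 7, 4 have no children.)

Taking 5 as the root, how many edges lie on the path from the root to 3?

3

5 → 2 → 11 → 3 — 3 edges.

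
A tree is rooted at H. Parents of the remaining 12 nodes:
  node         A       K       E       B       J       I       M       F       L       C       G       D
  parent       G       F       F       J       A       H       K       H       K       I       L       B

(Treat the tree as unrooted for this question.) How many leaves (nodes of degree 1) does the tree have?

4

Exactly 4 nodes have a single neighbour: C, D, E, M.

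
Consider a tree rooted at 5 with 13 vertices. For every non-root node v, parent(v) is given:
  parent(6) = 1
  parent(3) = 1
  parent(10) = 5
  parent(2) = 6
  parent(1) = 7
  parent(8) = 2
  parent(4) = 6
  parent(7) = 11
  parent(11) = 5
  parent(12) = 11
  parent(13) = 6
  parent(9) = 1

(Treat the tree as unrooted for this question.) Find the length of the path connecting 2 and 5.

2–6–1–7–11–5: 5 edges.

5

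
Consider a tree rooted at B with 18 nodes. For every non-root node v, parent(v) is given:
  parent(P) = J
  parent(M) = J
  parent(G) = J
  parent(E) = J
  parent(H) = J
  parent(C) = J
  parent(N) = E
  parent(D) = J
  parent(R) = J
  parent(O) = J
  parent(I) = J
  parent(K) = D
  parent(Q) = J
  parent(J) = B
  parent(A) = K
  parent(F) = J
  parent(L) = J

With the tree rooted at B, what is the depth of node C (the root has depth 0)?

Climbing from C to the root: C–J–B. That's 2 steps.

2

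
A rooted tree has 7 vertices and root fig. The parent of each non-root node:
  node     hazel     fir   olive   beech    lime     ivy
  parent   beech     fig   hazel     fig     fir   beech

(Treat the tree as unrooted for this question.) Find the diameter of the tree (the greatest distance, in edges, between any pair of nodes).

Starting from olive, a farthest node is lime at distance 5.
One longest path: olive – hazel – beech – fig – fir – lime.
So the diameter is 5.

5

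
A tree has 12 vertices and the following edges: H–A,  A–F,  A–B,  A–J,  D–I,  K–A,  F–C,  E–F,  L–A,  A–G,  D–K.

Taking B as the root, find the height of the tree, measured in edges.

4

The longest root-to-leaf path is B → A → K → D → I (4 edges).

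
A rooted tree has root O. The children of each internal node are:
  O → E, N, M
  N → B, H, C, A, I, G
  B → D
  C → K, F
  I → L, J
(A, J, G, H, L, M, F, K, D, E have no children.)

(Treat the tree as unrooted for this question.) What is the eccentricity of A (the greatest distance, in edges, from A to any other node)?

3

The node farthest from A is J (F, D, E, K, M, L also at distance 3), via A – N – I – J — 3 edges.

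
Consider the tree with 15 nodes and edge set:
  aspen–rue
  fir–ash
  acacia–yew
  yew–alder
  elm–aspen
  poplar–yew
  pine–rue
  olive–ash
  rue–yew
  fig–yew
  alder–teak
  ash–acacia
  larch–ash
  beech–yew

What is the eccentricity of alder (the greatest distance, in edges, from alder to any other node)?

A farthest node from alder is larch (fir, olive, elm also at distance 4).
The path alder – yew – acacia – ash – larch has 4 edges.

4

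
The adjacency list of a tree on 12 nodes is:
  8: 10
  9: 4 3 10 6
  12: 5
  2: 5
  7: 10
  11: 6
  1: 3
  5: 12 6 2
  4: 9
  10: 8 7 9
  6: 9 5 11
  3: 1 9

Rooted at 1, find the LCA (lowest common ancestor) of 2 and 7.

9

Path 2→root: 2 5 6 9 3 1; path 7→root: 7 10 9 3 1.
First common node: 9.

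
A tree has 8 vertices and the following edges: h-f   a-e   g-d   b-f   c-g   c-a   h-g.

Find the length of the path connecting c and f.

3

The path is c – g – h – f, which has 3 edges.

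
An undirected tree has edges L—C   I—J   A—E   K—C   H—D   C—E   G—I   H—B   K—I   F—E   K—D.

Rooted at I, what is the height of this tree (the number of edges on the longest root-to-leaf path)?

A sits deepest: I – K – C – E – A — 4 edges from the root.

4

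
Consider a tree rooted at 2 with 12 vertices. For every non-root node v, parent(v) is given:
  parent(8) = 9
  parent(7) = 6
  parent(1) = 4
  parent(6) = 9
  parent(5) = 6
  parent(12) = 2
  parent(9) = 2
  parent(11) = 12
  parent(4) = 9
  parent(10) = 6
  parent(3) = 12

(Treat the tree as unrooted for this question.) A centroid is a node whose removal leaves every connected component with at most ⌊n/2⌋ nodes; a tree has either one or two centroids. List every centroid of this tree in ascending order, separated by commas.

9

If 9 is removed the pieces have sizes 4, 4, 2, 1, all ≤ ⌊12/2⌋ = 6.
Every other node leaves some component of size > 6, so the centroid is unique.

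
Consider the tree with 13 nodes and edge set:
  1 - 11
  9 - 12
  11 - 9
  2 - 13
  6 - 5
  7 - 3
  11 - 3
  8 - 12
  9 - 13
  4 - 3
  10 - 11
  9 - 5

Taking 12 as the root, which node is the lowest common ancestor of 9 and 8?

12

9's ancestor chain is 9, 12 and 8's is 8, 12; they first meet at 12.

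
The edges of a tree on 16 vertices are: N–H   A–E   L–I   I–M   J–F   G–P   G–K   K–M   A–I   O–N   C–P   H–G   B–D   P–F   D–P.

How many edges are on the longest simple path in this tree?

8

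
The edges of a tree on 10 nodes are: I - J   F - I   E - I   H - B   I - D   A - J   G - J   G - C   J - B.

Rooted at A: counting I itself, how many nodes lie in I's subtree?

The subtree rooted at I contains: I, D, F, E — 4 nodes.

4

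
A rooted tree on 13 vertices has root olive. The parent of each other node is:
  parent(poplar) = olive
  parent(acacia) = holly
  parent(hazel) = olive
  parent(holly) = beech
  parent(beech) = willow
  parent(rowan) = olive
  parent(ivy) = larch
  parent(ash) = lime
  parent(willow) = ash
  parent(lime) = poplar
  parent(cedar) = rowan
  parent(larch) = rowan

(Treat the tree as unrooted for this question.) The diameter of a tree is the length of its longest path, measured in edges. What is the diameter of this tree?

10

BFS from acacia reaches ivy last, at distance 10; BFS from ivy confirms no node is farther.
Path: acacia-holly-beech-willow-ash-lime-poplar-olive-rowan-larch-ivy.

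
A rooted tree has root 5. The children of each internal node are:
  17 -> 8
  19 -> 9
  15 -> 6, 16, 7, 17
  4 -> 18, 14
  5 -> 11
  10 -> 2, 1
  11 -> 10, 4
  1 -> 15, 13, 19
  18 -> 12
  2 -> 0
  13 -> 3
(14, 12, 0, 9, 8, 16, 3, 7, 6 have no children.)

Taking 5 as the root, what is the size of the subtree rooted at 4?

The subtree rooted at 4 contains: 4, 14, 18, 12 — 4 nodes.

4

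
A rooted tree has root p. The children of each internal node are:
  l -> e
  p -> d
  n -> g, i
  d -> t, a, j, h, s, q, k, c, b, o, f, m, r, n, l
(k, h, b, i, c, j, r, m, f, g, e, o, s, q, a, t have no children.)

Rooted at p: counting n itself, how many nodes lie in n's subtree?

3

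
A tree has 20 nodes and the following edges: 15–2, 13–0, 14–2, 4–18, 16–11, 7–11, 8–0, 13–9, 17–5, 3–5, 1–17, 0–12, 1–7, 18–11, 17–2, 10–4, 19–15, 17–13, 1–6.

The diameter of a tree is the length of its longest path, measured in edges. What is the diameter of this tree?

9

BFS from 10 reaches 19 last, at distance 9; BFS from 19 confirms no node is farther.
Path: 10–4–18–11–7–1–17–2–15–19.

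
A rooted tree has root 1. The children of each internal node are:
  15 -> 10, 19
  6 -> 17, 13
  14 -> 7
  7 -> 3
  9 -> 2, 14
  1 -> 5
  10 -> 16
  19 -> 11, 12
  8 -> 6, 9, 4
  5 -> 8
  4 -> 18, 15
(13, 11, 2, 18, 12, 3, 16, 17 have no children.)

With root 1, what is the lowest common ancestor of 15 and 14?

8

Ancestors of 15 (toward the root): 15, 4, 8, 5, 1.
Ancestors of 14: 14, 9, 8, 5, 1.
The deepest node appearing in both lists is 8.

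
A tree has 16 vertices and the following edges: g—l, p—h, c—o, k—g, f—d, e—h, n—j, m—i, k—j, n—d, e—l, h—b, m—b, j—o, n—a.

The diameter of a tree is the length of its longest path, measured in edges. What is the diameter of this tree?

11

Starting from i, a farthest node is f at distance 11.
One longest path: i – m – b – h – e – l – g – k – j – n – d – f.
So the diameter is 11.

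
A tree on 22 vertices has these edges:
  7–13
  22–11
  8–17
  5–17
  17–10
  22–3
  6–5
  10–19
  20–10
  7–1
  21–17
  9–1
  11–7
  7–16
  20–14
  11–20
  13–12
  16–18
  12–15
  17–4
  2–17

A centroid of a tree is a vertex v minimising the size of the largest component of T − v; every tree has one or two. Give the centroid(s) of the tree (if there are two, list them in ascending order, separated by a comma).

11, 20

Removing 11 splits the tree into components of sizes 11, 8, 2; the largest is 11 ≤ ⌊22/2⌋ = 11.
Its neighbour 20 also leaves a largest component of size 11, so both are centroids.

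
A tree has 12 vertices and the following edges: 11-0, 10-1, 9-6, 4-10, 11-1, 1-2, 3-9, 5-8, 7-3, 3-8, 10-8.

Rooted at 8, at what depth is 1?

Climbing from 1 to the root: 1–10–8. That's 2 steps.

2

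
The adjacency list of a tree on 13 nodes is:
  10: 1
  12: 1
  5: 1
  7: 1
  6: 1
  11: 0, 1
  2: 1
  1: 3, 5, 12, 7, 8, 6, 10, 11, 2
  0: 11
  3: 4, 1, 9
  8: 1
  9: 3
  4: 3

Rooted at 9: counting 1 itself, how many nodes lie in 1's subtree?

Descendants of 1 (including itself): 1, 6, 5, 7, 11, 12, 8, 2, 10, 0. That's 10.

10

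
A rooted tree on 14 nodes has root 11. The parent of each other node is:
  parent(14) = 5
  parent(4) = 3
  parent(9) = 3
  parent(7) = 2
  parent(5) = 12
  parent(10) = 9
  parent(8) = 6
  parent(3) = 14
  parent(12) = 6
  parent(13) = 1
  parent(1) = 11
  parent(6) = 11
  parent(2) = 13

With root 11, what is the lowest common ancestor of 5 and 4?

5's ancestor chain is 5, 12, 6, 11 and 4's is 4, 3, 14, 5, 12, 6, 11; they first meet at 5.

5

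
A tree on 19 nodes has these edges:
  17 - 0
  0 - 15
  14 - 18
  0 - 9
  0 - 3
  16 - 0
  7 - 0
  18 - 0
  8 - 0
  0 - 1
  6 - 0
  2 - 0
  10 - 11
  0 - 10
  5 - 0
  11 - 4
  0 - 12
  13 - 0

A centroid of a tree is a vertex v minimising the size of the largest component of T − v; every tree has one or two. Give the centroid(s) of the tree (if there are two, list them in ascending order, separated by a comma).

0

Delete 0: the remaining components have sizes 3, 2, 1, 1, 1, 1, 1, 1, 1, 1, 1, 1, 1, 1, 1. Max 3 ≤ 9, so 0 is a centroid.
Every other node leaves some component of size > 9, so the centroid is unique.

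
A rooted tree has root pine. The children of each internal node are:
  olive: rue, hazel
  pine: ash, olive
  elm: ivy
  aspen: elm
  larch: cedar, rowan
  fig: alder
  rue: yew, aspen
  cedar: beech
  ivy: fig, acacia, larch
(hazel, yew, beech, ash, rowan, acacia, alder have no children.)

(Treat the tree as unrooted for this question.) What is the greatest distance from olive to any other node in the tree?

The node farthest from olive is beech, via olive-rue-aspen-elm-ivy-larch-cedar-beech — 7 edges.

7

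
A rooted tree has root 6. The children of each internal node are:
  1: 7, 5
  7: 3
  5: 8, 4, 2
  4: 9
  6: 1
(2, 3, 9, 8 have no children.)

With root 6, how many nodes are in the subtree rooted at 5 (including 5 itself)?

5's subtree: {5, 8, 4, 2, 9}, size 5.

5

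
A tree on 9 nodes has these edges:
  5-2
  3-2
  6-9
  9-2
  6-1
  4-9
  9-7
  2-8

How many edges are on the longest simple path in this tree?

4

A longest path is 5 – 2 – 9 – 6 – 1, with 4 edges.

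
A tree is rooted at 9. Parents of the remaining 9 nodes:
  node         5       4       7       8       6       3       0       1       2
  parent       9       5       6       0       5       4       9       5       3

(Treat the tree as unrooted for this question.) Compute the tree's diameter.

BFS from 8 reaches 2 last, at distance 6; BFS from 2 confirms no node is farther.
Path: 8 – 0 – 9 – 5 – 4 – 3 – 2.

6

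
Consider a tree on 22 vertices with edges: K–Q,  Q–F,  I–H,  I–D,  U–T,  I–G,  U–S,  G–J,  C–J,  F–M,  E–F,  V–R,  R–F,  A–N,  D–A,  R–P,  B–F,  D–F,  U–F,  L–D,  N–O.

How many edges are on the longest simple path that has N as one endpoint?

6

A farthest node from N is C.
The path N-A-D-I-G-J-C has 6 edges.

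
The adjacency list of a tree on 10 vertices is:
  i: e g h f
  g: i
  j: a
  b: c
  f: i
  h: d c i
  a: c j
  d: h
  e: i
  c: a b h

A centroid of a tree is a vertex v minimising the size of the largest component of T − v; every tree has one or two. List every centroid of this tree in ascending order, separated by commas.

If h is removed the pieces have sizes 4, 4, 1, all ≤ ⌊10/2⌋ = 5.
Every other node leaves some component of size > 5, so the centroid is unique.

h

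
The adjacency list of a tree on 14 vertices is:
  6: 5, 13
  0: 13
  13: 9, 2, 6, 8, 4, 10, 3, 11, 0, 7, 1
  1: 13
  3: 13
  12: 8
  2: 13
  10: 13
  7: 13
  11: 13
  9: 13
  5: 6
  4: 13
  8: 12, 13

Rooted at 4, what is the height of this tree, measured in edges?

3

12 sits deepest: 4–13–8–12 — 3 edges from the root.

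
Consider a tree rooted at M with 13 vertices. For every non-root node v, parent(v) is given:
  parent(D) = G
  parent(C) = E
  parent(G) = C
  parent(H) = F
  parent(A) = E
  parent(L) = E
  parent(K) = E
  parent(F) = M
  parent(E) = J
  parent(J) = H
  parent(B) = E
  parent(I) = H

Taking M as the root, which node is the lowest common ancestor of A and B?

E

Path A→root: A E J H F M; path B→root: B E J H F M.
First common node: E.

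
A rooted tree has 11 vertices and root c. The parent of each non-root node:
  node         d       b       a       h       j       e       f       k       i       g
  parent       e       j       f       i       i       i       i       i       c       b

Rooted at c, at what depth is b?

3

Path from c to b: c – i – j – b, which has 3 edges.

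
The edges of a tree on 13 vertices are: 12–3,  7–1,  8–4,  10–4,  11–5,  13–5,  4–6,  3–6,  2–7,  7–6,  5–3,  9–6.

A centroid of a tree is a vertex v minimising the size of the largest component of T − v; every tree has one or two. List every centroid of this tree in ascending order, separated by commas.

If 6 is removed the pieces have sizes 5, 3, 3, 1, all ≤ ⌊13/2⌋ = 6.
No neighbour of 6 does as well, so 6 is the unique centroid.

6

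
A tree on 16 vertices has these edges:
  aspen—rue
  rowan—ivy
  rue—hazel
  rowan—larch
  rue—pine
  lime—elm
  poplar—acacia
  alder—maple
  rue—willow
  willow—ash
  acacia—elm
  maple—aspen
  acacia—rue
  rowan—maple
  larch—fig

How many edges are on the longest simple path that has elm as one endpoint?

The node farthest from elm is fig, via elm-acacia-rue-aspen-maple-rowan-larch-fig — 7 edges.

7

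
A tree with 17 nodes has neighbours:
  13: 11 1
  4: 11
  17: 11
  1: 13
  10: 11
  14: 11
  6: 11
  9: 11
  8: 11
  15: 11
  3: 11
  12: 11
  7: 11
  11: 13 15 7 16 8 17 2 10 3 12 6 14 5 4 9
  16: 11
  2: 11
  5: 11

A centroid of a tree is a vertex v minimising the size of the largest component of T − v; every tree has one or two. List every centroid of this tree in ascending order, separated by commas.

Delete 11: the remaining components have sizes 2, 1, 1, 1, 1, 1, 1, 1, 1, 1, 1, 1, 1, 1, 1. Max 2 ≤ 8, so 11 is a centroid.
No neighbour of 11 does as well, so 11 is the unique centroid.

11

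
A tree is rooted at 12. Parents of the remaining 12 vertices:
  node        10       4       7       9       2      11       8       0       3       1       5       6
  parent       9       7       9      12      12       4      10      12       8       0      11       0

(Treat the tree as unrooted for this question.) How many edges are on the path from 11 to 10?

4

The path is 11 - 4 - 7 - 9 - 10, which has 4 edges.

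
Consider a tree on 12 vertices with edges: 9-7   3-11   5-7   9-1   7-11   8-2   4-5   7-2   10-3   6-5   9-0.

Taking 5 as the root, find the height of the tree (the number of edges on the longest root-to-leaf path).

A deepest node is 10, reached by 5–7–11–3–10.
That path has 4 edges, so the height is 4.

4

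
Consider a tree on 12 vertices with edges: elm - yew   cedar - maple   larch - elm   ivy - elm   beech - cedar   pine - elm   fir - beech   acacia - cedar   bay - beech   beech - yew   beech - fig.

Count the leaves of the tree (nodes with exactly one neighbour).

8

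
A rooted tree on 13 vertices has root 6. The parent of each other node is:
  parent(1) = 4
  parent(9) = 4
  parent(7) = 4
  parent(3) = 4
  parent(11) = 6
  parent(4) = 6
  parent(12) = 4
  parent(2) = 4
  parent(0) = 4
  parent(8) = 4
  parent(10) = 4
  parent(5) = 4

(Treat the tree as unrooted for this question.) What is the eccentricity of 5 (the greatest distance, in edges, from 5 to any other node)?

Distances from 5 peak at 3, attained at 11.
5-4-6-11

3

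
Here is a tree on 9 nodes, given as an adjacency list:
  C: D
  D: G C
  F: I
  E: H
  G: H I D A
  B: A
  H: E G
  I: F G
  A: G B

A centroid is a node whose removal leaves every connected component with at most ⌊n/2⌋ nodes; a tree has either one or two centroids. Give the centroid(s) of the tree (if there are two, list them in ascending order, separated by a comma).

Removing G splits the tree into components of sizes 2, 2, 2, 2; the largest is 2 ≤ ⌊9/2⌋ = 4.
Every other node leaves some component of size > 4, so the centroid is unique.

G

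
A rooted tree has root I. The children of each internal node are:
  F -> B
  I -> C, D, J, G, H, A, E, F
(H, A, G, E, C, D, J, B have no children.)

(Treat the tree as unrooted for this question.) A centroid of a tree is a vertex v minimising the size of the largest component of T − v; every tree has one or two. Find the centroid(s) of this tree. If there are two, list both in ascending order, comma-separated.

I

If I is removed the pieces have sizes 2, 1, 1, 1, 1, 1, 1, 1, all ≤ ⌊10/2⌋ = 5.
No neighbour of I does as well, so I is the unique centroid.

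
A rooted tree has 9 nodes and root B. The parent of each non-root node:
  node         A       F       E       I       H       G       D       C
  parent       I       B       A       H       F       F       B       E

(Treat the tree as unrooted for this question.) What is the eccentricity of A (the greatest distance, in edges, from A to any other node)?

5

A farthest node from A is D.
The path A-I-H-F-B-D has 5 edges.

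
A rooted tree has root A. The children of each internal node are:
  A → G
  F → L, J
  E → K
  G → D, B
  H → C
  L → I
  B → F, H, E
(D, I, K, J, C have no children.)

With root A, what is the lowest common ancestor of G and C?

Ancestors of G (toward the root): G, A.
Ancestors of C: C, H, B, G, A.
The deepest node appearing in both lists is G.

G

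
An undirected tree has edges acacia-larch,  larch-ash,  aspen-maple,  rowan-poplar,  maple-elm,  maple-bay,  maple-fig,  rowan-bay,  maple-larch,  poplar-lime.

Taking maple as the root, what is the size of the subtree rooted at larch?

Descendants of larch (including itself): larch, ash, acacia. That's 3.

3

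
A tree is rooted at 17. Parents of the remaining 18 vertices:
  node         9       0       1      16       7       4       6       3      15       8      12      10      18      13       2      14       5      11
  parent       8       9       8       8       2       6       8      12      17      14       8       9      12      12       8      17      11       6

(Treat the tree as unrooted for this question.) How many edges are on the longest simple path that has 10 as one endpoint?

Distances from 10 peak at 5, attained at 5 (15 also at distance 5).
10–9–8–6–11–5

5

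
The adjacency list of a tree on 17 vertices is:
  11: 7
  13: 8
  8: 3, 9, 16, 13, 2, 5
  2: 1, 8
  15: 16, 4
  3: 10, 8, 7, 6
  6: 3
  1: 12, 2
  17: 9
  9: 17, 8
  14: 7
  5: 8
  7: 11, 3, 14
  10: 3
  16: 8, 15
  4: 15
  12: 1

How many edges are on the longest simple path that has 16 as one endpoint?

4

Distances from 16 peak at 4, attained at 11 (12, 14 also at distance 4).
16 – 8 – 3 – 7 – 11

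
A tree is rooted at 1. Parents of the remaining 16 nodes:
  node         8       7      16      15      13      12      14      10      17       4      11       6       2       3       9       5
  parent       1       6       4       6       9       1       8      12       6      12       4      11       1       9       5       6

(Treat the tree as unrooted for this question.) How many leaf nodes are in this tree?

9

The leaves are 2, 3, 7, 10, 13, 14, 15, 16, 17.
That is 9 leaves.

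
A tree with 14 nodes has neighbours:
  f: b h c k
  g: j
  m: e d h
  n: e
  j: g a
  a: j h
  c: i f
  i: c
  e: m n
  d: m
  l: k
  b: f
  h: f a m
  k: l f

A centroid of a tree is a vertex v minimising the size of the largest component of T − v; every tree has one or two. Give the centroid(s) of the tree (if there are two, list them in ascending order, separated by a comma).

h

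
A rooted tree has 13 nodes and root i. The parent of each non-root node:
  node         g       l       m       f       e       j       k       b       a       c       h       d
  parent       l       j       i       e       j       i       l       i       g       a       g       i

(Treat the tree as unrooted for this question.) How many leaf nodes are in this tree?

Degree-1 nodes: b, c, d, f, h, k, m — 7 of them.

7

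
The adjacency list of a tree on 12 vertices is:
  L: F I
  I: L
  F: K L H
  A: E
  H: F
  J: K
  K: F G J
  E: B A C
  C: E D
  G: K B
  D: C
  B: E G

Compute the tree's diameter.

8

A longest path is D–C–E–B–G–K–F–L–I, with 8 edges.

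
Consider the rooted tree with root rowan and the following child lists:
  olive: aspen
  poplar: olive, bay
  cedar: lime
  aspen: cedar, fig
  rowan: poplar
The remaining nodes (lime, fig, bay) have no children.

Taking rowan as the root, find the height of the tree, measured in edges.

5

lime sits deepest: rowan-poplar-olive-aspen-cedar-lime — 5 edges from the root.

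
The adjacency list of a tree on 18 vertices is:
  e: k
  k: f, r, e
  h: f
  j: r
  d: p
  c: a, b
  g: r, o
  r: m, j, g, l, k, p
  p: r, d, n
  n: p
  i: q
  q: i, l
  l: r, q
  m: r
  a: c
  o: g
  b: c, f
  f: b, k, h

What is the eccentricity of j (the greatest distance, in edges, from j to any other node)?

The node farthest from j is a, via j – r – k – f – b – c – a — 6 edges.

6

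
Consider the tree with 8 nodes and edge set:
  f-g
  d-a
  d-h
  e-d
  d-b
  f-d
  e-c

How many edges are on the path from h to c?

Walking from h: h – d – e – c. Length 3.

3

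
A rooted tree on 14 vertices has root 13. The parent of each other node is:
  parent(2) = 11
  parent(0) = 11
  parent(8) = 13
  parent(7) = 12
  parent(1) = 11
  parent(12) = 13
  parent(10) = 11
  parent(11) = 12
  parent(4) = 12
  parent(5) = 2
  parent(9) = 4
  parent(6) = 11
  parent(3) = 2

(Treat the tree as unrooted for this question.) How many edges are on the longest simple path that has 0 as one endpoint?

4

A farthest node from 0 is 8 (9 also at distance 4).
The path 0-11-12-13-8 has 4 edges.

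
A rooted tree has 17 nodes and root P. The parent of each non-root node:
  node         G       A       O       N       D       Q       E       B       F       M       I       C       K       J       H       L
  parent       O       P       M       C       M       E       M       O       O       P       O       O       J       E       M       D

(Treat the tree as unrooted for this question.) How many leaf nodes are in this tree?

10

Degree-1 nodes: A, B, F, G, H, I, K, L, N, Q — 10 of them.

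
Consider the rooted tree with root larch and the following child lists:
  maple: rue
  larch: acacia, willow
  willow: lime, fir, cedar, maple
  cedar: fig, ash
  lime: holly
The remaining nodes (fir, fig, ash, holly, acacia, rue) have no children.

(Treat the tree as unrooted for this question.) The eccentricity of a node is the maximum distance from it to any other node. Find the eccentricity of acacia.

4

A farthest node from acacia is rue (fig, holly, ash also at distance 4).
The path acacia – larch – willow – maple – rue has 4 edges.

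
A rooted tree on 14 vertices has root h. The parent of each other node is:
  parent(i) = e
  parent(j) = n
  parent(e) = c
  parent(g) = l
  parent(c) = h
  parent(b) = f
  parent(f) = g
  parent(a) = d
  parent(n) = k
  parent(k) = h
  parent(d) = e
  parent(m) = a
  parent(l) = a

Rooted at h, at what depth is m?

5

Path from h to m: h → c → e → d → a → m, which has 5 edges.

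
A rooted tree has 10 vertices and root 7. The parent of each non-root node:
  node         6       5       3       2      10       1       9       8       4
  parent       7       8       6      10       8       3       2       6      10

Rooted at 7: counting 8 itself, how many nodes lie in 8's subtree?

6

8's subtree: {8, 10, 5, 4, 2, 9}, size 6.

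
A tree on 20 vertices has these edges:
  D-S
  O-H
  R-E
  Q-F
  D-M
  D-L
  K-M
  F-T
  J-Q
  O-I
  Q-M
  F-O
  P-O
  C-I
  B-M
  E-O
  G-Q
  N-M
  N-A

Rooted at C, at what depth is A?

Path from C to A: C–I–O–F–Q–M–N–A, which has 7 edges.

7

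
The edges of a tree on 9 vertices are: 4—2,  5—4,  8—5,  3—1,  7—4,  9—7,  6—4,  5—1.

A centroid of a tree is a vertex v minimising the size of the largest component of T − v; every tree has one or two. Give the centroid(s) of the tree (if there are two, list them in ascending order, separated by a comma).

Removing 4 splits the tree into components of sizes 4, 2, 1, 1; the largest is 4 ≤ ⌊9/2⌋ = 4.
No neighbour of 4 does as well, so 4 is the unique centroid.

4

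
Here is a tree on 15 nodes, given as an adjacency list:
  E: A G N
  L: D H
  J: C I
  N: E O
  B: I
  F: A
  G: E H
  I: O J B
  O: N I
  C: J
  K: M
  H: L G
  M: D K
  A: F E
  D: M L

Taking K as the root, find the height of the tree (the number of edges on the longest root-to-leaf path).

The longest root-to-leaf path is K–M–D–L–H–G–E–N–O–I–J–C (11 edges).

11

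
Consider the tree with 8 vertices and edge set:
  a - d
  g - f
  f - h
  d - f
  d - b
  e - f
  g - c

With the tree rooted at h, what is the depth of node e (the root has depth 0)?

2

Path from h to e: h → f → e, which has 2 edges.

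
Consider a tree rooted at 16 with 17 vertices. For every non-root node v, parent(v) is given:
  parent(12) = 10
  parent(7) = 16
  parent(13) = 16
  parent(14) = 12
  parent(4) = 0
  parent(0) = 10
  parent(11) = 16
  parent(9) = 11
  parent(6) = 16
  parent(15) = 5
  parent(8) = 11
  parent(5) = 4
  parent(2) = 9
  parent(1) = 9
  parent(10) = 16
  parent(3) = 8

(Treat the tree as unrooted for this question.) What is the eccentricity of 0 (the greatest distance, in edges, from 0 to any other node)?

5

Distances from 0 peak at 5, attained at 1 (3, 2 also at distance 5).
0–10–16–11–9–1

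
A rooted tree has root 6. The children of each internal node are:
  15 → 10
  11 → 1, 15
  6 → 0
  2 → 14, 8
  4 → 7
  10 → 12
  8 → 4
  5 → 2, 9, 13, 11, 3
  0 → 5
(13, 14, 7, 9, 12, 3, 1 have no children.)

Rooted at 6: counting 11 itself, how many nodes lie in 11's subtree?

11's subtree: {11, 1, 15, 10, 12}, size 5.

5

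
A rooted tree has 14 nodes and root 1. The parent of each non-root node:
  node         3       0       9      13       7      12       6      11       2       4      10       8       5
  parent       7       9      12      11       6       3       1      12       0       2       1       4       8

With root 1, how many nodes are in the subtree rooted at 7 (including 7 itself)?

11

Descendants of 7 (including itself): 7, 3, 12, 11, 9, 13, 0, 2, 4, 8, 5. That's 11.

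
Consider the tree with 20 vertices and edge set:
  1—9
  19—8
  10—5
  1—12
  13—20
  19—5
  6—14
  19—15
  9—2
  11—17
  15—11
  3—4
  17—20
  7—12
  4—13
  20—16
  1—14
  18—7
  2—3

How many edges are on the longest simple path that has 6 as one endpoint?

14

Distances from 6 peak at 14, attained at 10.
6 – 14 – 1 – 9 – 2 – 3 – 4 – 13 – 20 – 17 – 11 – 15 – 19 – 5 – 10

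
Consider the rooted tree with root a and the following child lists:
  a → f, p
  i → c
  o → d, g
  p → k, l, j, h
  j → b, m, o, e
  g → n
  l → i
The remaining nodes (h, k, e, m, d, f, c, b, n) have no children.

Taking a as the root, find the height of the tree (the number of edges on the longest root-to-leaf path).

5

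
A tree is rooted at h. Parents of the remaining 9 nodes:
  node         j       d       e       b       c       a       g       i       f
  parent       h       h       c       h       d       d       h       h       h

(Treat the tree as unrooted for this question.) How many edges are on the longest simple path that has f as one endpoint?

4

A farthest node from f is e.
The path f-h-d-c-e has 4 edges.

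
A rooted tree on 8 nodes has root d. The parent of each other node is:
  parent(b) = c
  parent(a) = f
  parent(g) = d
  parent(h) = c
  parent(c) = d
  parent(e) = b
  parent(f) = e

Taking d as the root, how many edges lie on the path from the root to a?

Climbing from a to the root: a – f – e – b – c – d. That's 5 steps.

5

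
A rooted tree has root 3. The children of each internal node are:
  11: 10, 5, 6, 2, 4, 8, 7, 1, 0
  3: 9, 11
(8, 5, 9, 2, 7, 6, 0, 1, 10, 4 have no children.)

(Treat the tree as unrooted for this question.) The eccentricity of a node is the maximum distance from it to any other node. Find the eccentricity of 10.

3

A farthest node from 10 is 9.
The path 10 – 11 – 3 – 9 has 3 edges.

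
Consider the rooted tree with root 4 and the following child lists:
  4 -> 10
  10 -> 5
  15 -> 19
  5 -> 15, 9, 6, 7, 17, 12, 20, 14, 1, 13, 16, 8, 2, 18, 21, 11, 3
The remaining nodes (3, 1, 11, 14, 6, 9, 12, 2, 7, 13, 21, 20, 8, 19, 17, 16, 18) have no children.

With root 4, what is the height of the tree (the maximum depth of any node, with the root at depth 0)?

4

The longest root-to-leaf path is 4 → 10 → 5 → 15 → 19 (4 edges).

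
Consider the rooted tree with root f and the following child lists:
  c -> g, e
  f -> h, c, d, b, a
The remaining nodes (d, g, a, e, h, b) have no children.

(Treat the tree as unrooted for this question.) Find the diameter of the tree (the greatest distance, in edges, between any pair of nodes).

3

BFS from g reaches d last, at distance 3; BFS from d confirms no node is farther.
Path: g-c-f-d.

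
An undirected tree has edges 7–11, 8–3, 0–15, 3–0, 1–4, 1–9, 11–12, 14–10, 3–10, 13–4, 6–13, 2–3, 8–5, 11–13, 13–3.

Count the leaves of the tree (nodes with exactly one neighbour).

The leaves are 2, 5, 6, 7, 9, 12, 14, 15.
That is 8 leaves.

8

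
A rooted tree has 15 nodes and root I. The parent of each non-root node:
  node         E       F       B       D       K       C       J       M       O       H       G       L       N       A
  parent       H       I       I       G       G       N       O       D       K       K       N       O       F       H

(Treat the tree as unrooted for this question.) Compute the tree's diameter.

7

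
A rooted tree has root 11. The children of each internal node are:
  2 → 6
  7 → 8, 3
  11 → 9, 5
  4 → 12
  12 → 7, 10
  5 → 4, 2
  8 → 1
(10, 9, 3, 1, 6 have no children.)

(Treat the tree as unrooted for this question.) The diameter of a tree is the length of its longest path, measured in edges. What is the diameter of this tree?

A longest path is 9-11-5-4-12-7-8-1, with 7 edges.

7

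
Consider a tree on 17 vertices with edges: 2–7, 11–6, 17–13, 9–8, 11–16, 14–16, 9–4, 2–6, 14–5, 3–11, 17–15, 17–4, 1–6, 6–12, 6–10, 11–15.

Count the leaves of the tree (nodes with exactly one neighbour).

8

Exactly 8 nodes have a single neighbour: 1, 3, 5, 7, 8, 10, 12, 13.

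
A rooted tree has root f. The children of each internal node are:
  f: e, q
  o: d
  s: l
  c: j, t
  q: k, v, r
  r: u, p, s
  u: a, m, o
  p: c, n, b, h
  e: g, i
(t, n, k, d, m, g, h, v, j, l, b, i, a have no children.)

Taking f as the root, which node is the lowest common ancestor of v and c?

q

Path v→root: v q f; path c→root: c p r q f.
First common node: q.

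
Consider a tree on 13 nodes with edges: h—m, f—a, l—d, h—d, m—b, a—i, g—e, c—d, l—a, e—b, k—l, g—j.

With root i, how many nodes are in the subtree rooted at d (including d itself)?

Descendants of d (including itself): d, h, c, m, b, e, g, j. That's 8.

8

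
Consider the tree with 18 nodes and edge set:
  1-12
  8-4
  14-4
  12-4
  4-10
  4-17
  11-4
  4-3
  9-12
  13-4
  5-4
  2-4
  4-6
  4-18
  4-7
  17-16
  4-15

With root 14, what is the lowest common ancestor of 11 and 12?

4

11's ancestor chain is 11, 4, 14 and 12's is 12, 4, 14; they first meet at 4.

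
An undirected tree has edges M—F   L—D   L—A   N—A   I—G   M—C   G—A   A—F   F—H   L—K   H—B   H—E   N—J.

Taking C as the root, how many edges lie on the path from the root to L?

4

Path from C to L: C–M–F–A–L, which has 4 edges.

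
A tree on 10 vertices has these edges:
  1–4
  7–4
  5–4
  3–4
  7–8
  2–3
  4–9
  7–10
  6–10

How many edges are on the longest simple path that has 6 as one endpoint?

The node farthest from 6 is 2, via 6–10–7–4–3–2 — 5 edges.

5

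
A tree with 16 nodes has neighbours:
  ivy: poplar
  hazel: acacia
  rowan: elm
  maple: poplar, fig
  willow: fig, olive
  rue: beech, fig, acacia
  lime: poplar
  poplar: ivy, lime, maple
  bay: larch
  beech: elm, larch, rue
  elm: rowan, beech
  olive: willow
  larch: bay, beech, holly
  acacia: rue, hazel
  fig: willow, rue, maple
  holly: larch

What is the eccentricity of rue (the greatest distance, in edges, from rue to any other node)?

4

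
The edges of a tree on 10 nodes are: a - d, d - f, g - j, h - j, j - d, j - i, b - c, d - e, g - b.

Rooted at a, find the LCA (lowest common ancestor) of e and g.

Path e→root: e d a; path g→root: g j d a.
First common node: d.

d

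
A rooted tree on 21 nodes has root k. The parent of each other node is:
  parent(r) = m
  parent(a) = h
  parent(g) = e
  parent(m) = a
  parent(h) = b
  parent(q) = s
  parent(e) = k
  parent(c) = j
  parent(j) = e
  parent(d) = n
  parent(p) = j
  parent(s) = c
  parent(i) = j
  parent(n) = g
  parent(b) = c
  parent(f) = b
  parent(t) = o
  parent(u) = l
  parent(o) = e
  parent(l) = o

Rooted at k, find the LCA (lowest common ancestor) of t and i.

e

Path t→root: t o e k; path i→root: i j e k.
First common node: e.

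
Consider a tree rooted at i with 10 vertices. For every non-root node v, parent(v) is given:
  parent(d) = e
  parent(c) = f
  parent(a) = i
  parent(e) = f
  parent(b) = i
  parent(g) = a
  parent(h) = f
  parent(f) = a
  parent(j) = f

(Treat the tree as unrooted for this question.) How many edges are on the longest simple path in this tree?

Starting from b, a farthest node is d at distance 5.
One longest path: b-i-a-f-e-d.
So the diameter is 5.

5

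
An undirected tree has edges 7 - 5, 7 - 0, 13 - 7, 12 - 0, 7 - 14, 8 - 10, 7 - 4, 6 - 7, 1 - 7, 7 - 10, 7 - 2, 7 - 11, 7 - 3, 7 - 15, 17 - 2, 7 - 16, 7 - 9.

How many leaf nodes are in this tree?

Degree-1 nodes: 1, 3, 4, 5, 6, 8, 9, 11, 12, 13, 14, 15, 16, 17 — 14 of them.

14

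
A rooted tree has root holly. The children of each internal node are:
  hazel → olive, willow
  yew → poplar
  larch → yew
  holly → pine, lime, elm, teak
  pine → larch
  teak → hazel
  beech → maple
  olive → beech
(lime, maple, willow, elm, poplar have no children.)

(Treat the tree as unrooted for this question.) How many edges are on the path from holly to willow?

3

The path is holly–teak–hazel–willow, which has 3 edges.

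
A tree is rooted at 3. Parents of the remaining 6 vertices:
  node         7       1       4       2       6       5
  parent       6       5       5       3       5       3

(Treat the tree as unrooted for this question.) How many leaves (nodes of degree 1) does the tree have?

Exactly 4 nodes have a single neighbour: 1, 2, 4, 7.

4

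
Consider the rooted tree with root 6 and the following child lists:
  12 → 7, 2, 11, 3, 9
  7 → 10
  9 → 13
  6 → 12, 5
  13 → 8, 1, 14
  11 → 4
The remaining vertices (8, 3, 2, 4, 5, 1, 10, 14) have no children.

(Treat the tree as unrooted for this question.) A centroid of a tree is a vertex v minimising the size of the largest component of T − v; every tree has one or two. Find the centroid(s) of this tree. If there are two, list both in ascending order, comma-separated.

12

If 12 is removed the pieces have sizes 5, 2, 2, 2, 1, 1, all ≤ ⌊14/2⌋ = 7.
Every other node leaves some component of size > 7, so the centroid is unique.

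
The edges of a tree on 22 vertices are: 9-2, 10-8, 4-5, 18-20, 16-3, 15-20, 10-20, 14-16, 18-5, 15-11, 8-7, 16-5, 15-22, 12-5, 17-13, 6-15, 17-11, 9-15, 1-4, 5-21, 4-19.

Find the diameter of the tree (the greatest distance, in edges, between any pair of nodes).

BFS from 19 reaches 13 last, at distance 8; BFS from 13 confirms no node is farther.
Path: 19 - 4 - 5 - 18 - 20 - 15 - 11 - 17 - 13.

8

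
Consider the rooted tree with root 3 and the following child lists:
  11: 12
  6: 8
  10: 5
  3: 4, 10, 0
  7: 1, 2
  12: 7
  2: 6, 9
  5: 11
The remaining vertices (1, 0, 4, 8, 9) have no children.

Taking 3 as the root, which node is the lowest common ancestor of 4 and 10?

3

Ancestors of 4 (toward the root): 4, 3.
Ancestors of 10: 10, 3.
The deepest node appearing in both lists is 3.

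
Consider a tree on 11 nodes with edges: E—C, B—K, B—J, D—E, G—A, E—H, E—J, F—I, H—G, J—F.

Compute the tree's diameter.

Starting from A, a farthest node is K at distance 6.
One longest path: A – G – H – E – J – B – K.
So the diameter is 6.

6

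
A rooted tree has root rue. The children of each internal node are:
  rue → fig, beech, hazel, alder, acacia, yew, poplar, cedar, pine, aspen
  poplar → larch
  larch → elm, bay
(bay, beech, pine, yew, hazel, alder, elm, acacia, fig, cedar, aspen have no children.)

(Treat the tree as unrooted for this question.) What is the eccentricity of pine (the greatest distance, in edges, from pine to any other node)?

4

Distances from pine peak at 4, attained at bay (elm also at distance 4).
pine-rue-poplar-larch-bay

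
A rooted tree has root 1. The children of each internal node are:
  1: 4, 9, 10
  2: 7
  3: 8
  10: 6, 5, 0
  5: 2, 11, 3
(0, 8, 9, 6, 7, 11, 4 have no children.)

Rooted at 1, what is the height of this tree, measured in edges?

4

The longest root-to-leaf path is 1–10–5–2–7 (4 edges).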